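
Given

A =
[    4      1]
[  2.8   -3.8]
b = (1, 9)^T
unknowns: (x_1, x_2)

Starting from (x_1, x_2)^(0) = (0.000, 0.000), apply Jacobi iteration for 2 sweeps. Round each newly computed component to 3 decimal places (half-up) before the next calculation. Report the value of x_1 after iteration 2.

Iteration 1:
  x_1 = (1 - (1)·0.000) / (4) = 0.250
  x_2 = (9 - (2.8)·0.000) / (-3.8) = -2.368
Iteration 2:
  x_1 = (1 - (1)·-2.368) / (4) = 0.842
  x_2 = (9 - (2.8)·0.250) / (-3.8) = -2.184

0.842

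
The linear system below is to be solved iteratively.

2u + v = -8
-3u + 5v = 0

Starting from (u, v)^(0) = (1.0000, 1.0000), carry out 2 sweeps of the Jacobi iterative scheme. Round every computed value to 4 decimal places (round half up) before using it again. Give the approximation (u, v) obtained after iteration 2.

Iteration 1:
  u = (-8 - (1)·1.0000) / (2) = -4.5000
  v = (0 - (-3)·1.0000) / (5) = 0.6000
Iteration 2:
  u = (-8 - (1)·0.6000) / (2) = -4.3000
  v = (0 - (-3)·-4.5000) / (5) = -2.7000

(-4.3000, -2.7000)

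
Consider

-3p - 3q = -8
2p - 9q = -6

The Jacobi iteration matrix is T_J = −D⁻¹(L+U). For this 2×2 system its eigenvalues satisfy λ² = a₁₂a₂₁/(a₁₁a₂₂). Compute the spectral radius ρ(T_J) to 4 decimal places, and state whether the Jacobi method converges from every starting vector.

0.4714

a₁₂a₂₁/(a₁₁a₂₂) = (-3)·(2) / ((-3)·(-9)) = -0.222222
ρ = √|-0.222222| = √0.222222 = 0.4714
ρ < 1, so Jacobi converges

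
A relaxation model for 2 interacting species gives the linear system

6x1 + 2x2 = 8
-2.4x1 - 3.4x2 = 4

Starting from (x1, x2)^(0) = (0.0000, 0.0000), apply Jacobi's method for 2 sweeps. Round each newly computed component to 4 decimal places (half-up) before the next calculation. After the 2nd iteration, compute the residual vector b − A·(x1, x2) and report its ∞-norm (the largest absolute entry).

1.8822

Iteration 1:
  x1 = (8 - (2)·0.0000) / (6) = 1.3333
  x2 = (4 - (-2.4)·0.0000) / (-3.4) = -1.1765
Iteration 2:
  x1 = (8 - (2)·-1.1765) / (6) = 1.7255
  x2 = (4 - (-2.4)·1.3333) / (-3.4) = -2.1176
Residual b − A·x = (1.8822, 0.9414); ∞-norm = 1.8822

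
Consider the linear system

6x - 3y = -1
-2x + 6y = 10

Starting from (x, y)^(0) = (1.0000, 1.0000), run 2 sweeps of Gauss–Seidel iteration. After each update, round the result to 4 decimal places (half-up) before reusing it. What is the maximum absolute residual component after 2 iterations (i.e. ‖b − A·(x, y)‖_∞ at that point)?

0.3890

Iteration 1:
  x = (-1 - (-3)·1.0000) / (6) = 0.3333
  y = (10 - (-2)·0.3333) / (6) = 1.7778
Iteration 2:
  x = (-1 - (-3)·1.7778) / (6) = 0.7222
  y = (10 - (-2)·0.7222) / (6) = 1.9074
Residual b − A·x = (0.3890, 0.0000); ∞-norm = 0.3890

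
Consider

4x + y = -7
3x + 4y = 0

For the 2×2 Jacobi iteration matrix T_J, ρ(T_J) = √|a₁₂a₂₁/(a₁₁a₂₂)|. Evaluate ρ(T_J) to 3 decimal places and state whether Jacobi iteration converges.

a₁₂a₂₁/(a₁₁a₂₂) = (1)·(3) / ((4)·(4)) = 0.187500
ρ = √|0.187500| = √0.187500 = 0.433
ρ < 1, so Jacobi converges

0.433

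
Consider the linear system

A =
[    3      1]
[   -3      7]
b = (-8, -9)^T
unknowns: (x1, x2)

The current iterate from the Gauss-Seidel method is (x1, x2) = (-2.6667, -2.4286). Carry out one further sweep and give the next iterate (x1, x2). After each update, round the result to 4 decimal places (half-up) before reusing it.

One sweep:
  x1 = (-8 - (1)·-2.4286) / (3) = -1.8571
  x2 = (-9 - (-3)·-1.8571) / (7) = -2.0816

(-1.8571, -2.0816)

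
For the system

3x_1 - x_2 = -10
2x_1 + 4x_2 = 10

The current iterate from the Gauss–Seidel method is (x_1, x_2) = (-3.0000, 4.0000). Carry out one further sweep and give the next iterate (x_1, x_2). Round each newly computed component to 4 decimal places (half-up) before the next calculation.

(-2.0000, 3.5000)

One sweep:
  x_1 = (-10 - (-1)·4.0000) / (3) = -2.0000
  x_2 = (10 - (2)·-2.0000) / (4) = 3.5000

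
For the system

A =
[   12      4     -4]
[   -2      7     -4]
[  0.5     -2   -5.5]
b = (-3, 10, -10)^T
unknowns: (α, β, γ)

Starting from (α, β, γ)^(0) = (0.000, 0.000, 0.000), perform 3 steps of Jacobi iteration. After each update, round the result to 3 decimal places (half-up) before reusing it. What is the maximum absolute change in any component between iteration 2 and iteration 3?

0.503

Iteration 1:
  α = (-3 - (4)·0.000 - (-4)·0.000) / (12) = -0.250
  β = (10 - (-2)·0.000 - (-4)·0.000) / (7) = 1.429
  γ = (-10 - (0.5)·0.000 - (-2)·0.000) / (-5.5) = 1.818
Iteration 2:
  α = (-3 - (4)·1.429 - (-4)·1.818) / (12) = -0.120
  β = (10 - (-2)·-0.250 - (-4)·1.818) / (7) = 2.396
  γ = (-10 - (0.5)·-0.250 - (-2)·1.429) / (-5.5) = 1.276
Iteration 3:
  α = (-3 - (4)·2.396 - (-4)·1.276) / (12) = -0.623
  β = (10 - (-2)·-0.120 - (-4)·1.276) / (7) = 2.123
  γ = (-10 - (0.5)·-0.120 - (-2)·2.396) / (-5.5) = 0.936
Change: (-0.503, -0.273, -0.340) → max |·| = 0.503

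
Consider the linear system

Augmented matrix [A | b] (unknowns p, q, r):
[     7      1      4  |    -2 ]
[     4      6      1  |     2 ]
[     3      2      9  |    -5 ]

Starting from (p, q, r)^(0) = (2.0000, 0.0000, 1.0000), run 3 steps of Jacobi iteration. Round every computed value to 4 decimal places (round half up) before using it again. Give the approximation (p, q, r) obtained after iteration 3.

Iteration 1:
  p = (-2 - (1)·0.0000 - (4)·1.0000) / (7) = -0.8571
  q = (2 - (4)·2.0000 - (1)·1.0000) / (6) = -1.1667
  r = (-5 - (3)·2.0000 - (2)·0.0000) / (9) = -1.2222
Iteration 2:
  p = (-2 - (1)·-1.1667 - (4)·-1.2222) / (7) = 0.5794
  q = (2 - (4)·-0.8571 - (1)·-1.2222) / (6) = 1.1084
  r = (-5 - (3)·-0.8571 - (2)·-1.1667) / (9) = -0.0106
Iteration 3:
  p = (-2 - (1)·1.1084 - (4)·-0.0106) / (7) = -0.4380
  q = (2 - (4)·0.5794 - (1)·-0.0106) / (6) = -0.0512
  r = (-5 - (3)·0.5794 - (2)·1.1084) / (9) = -0.9950

(-0.4380, -0.0512, -0.9950)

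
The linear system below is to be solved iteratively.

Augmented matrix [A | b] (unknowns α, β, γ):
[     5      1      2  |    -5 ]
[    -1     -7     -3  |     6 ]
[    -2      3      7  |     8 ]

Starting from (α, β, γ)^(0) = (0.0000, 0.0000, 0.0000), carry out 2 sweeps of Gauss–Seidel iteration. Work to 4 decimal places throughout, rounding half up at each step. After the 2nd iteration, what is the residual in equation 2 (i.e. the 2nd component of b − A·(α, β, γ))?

Iteration 1:
  α = (-5 - (1)·0.0000 - (2)·0.0000) / (5) = -1.0000
  β = (6 - (-1)·-1.0000 - (-3)·0.0000) / (-7) = -0.7143
  γ = (8 - (-2)·-1.0000 - (3)·-0.7143) / (7) = 1.1633
Iteration 2:
  α = (-5 - (1)·-0.7143 - (2)·1.1633) / (5) = -1.3225
  β = (6 - (-1)·-1.3225 - (-3)·1.1633) / (-7) = -1.1668
  γ = (8 - (-2)·-1.3225 - (3)·-1.1668) / (7) = 1.2651
Residual b − A·x = (0.2491, 0.3052, -0.0003)

0.3052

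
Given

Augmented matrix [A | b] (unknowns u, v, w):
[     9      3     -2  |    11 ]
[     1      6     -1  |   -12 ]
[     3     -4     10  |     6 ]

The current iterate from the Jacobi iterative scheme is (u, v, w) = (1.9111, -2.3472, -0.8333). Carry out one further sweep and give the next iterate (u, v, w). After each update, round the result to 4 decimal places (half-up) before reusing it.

One sweep:
  u = (11 - (3)·-2.3472 - (-2)·-0.8333) / (9) = 1.8194
  v = (-12 - (1)·1.9111 - (-1)·-0.8333) / (6) = -2.4574
  w = (6 - (3)·1.9111 - (-4)·-2.3472) / (10) = -0.9122

(1.8194, -2.4574, -0.9122)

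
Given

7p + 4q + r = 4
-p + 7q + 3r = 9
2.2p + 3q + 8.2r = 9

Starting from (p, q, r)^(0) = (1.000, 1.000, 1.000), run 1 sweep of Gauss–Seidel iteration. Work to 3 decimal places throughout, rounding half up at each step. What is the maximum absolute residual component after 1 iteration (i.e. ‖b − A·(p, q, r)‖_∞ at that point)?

0.823

Iteration 1:
  p = (4 - (4)·1.000 - (1)·1.000) / (7) = -0.143
  q = (9 - (-1)·-0.143 - (3)·1.000) / (7) = 0.837
  r = (9 - (2.2)·-0.143 - (3)·0.837) / (8.2) = 0.830
Residual b − A·x = (0.823, 0.508, -0.002); ∞-norm = 0.823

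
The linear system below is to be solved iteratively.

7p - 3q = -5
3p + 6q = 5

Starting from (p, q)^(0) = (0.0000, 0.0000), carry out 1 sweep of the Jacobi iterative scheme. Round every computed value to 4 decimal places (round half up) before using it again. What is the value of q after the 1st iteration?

0.8333

Iteration 1:
  p = (-5 - (-3)·0.0000) / (7) = -0.7143
  q = (5 - (3)·0.0000) / (6) = 0.8333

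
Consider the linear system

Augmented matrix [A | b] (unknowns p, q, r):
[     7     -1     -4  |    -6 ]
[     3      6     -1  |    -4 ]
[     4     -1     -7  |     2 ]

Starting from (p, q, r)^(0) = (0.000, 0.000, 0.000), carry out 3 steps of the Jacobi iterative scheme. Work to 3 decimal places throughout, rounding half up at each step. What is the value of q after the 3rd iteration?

Iteration 1:
  p = (-6 - (-1)·0.000 - (-4)·0.000) / (7) = -0.857
  q = (-4 - (3)·0.000 - (-1)·0.000) / (6) = -0.667
  r = (2 - (4)·0.000 - (-1)·0.000) / (-7) = -0.286
Iteration 2:
  p = (-6 - (-1)·-0.667 - (-4)·-0.286) / (7) = -1.116
  q = (-4 - (3)·-0.857 - (-1)·-0.286) / (6) = -0.286
  r = (2 - (4)·-0.857 - (-1)·-0.667) / (-7) = -0.680
Iteration 3:
  p = (-6 - (-1)·-0.286 - (-4)·-0.680) / (7) = -1.287
  q = (-4 - (3)·-1.116 - (-1)·-0.680) / (6) = -0.222
  r = (2 - (4)·-1.116 - (-1)·-0.286) / (-7) = -0.883

-0.222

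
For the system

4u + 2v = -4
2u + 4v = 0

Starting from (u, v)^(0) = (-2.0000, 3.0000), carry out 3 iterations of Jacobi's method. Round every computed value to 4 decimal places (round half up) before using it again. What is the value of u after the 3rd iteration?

Iteration 1:
  u = (-4 - (2)·3.0000) / (4) = -2.5000
  v = (0 - (2)·-2.0000) / (4) = 1.0000
Iteration 2:
  u = (-4 - (2)·1.0000) / (4) = -1.5000
  v = (0 - (2)·-2.5000) / (4) = 1.2500
Iteration 3:
  u = (-4 - (2)·1.2500) / (4) = -1.6250
  v = (0 - (2)·-1.5000) / (4) = 0.7500

-1.6250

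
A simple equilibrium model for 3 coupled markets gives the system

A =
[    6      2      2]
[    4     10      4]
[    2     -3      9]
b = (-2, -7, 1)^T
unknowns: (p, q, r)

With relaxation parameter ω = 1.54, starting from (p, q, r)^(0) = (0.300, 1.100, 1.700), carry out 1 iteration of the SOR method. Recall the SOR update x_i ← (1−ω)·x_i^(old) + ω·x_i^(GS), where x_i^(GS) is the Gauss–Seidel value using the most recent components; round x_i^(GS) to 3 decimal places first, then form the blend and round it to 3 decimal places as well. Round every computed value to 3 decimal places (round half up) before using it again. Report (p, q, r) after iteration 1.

(-2.113, -1.418, -0.752)

Iteration 1:
  p: GS value = (-2 - (2)·1.100 - (2)·1.700) / (6) = -1.267;  p ← (1−ω)·0.300 + ω·-1.267 = -2.113
  q: GS value = (-7 - (4)·-2.113 - (4)·1.700) / (10) = -0.535;  q ← (1−ω)·1.100 + ω·-0.535 = -1.418
  r: GS value = (1 - (2)·-2.113 - (-3)·-1.418) / (9) = 0.108;  r ← (1−ω)·1.700 + ω·0.108 = -0.752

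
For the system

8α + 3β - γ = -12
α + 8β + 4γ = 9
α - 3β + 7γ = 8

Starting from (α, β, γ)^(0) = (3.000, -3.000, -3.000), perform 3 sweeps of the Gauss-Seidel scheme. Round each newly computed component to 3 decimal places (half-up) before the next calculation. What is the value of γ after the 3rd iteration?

Iteration 1:
  α = (-12 - (3)·-3.000 - (-1)·-3.000) / (8) = -0.750
  β = (9 - (1)·-0.750 - (4)·-3.000) / (8) = 2.719
  γ = (8 - (1)·-0.750 - (-3)·2.719) / (7) = 2.415
Iteration 2:
  α = (-12 - (3)·2.719 - (-1)·2.415) / (8) = -2.218
  β = (9 - (1)·-2.218 - (4)·2.415) / (8) = 0.195
  γ = (8 - (1)·-2.218 - (-3)·0.195) / (7) = 1.543
Iteration 3:
  α = (-12 - (3)·0.195 - (-1)·1.543) / (8) = -1.380
  β = (9 - (1)·-1.380 - (4)·1.543) / (8) = 0.526
  γ = (8 - (1)·-1.380 - (-3)·0.526) / (7) = 1.565

1.565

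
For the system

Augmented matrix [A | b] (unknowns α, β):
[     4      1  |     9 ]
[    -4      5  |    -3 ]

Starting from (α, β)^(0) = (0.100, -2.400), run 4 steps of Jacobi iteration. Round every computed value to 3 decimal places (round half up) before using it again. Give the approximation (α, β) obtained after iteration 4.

(1.924, 0.864)

Iteration 1:
  α = (9 - (1)·-2.400) / (4) = 2.850
  β = (-3 - (-4)·0.100) / (5) = -0.520
Iteration 2:
  α = (9 - (1)·-0.520) / (4) = 2.380
  β = (-3 - (-4)·2.850) / (5) = 1.680
Iteration 3:
  α = (9 - (1)·1.680) / (4) = 1.830
  β = (-3 - (-4)·2.380) / (5) = 1.304
Iteration 4:
  α = (9 - (1)·1.304) / (4) = 1.924
  β = (-3 - (-4)·1.830) / (5) = 0.864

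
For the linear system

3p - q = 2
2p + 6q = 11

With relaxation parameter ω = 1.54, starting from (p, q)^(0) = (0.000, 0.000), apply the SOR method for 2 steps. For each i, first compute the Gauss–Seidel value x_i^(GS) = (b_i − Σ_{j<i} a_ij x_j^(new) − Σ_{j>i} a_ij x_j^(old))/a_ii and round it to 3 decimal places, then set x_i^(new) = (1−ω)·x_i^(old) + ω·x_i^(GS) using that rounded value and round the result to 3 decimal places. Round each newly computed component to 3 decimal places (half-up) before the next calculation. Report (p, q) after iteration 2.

Iteration 1:
  p: GS value = (2 - (-1)·0.000) / (3) = 0.667;  p ← (1−ω)·0.000 + ω·0.667 = 1.027
  q: GS value = (11 - (2)·1.027) / (6) = 1.491;  q ← (1−ω)·0.000 + ω·1.491 = 2.296
Iteration 2:
  p: GS value = (2 - (-1)·2.296) / (3) = 1.432;  p ← (1−ω)·1.027 + ω·1.432 = 1.651
  q: GS value = (11 - (2)·1.651) / (6) = 1.283;  q ← (1−ω)·2.296 + ω·1.283 = 0.736

(1.651, 0.736)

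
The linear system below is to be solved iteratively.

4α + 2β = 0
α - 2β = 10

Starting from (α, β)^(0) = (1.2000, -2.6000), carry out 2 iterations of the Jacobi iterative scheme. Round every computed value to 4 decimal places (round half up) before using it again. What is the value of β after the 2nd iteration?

-4.3500

Iteration 1:
  α = (0 - (2)·-2.6000) / (4) = 1.3000
  β = (10 - (1)·1.2000) / (-2) = -4.4000
Iteration 2:
  α = (0 - (2)·-4.4000) / (4) = 2.2000
  β = (10 - (1)·1.3000) / (-2) = -4.3500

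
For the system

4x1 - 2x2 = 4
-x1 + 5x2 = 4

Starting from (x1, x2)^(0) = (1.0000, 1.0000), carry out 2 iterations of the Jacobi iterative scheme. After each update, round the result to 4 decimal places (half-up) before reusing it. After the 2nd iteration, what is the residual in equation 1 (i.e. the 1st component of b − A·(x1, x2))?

0.2000

Iteration 1:
  x1 = (4 - (-2)·1.0000) / (4) = 1.5000
  x2 = (4 - (-1)·1.0000) / (5) = 1.0000
Iteration 2:
  x1 = (4 - (-2)·1.0000) / (4) = 1.5000
  x2 = (4 - (-1)·1.5000) / (5) = 1.1000
Residual b − A·x = (0.2000, 0.0000)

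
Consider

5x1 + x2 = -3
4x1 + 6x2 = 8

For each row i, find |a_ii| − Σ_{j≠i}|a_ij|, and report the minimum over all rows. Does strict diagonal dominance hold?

row 1: |5| − (1) = 4
row 2: |6| − (4) = 2
minimum over rows = 2 → strictly diagonally dominant (convergence guaranteed)

2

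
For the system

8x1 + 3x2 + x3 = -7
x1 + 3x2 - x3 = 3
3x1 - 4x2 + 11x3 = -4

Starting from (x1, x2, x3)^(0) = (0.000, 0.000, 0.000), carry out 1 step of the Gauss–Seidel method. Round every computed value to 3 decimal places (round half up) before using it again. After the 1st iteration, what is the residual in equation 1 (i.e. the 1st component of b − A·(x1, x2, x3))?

Iteration 1:
  x1 = (-7 - (3)·0.000 - (1)·0.000) / (8) = -0.875
  x2 = (3 - (1)·-0.875 - (-1)·0.000) / (3) = 1.292
  x3 = (-4 - (3)·-0.875 - (-4)·1.292) / (11) = 0.345
Residual b − A·x = (-4.221, 0.344, -0.002)

-4.221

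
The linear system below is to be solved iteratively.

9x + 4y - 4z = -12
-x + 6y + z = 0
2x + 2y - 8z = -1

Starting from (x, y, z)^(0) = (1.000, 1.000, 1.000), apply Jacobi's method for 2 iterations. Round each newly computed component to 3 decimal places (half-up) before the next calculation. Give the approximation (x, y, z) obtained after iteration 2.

(-1.056, -0.326, -0.208)

Iteration 1:
  x = (-12 - (4)·1.000 - (-4)·1.000) / (9) = -1.333
  y = (0 - (-1)·1.000 - (1)·1.000) / (6) = 0.000
  z = (-1 - (2)·1.000 - (2)·1.000) / (-8) = 0.625
Iteration 2:
  x = (-12 - (4)·0.000 - (-4)·0.625) / (9) = -1.056
  y = (0 - (-1)·-1.333 - (1)·0.625) / (6) = -0.326
  z = (-1 - (2)·-1.333 - (2)·0.000) / (-8) = -0.208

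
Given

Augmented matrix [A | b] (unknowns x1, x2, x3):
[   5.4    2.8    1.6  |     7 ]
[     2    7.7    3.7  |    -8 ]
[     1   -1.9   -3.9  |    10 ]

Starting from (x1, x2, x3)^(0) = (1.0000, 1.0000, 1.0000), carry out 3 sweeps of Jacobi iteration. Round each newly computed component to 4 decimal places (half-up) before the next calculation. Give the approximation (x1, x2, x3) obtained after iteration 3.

Iteration 1:
  x1 = (7 - (2.8)·1.0000 - (1.6)·1.0000) / (5.4) = 0.4815
  x2 = (-8 - (2)·1.0000 - (3.7)·1.0000) / (7.7) = -1.7792
  x3 = (10 - (1)·1.0000 - (-1.9)·1.0000) / (-3.9) = -2.7949
Iteration 2:
  x1 = (7 - (2.8)·-1.7792 - (1.6)·-2.7949) / (5.4) = 3.0470
  x2 = (-8 - (2)·0.4815 - (3.7)·-2.7949) / (7.7) = 0.1790
  x3 = (10 - (1)·0.4815 - (-1.9)·-1.7792) / (-3.9) = -1.5739
Iteration 3:
  x1 = (7 - (2.8)·0.1790 - (1.6)·-1.5739) / (5.4) = 1.6698
  x2 = (-8 - (2)·3.0470 - (3.7)·-1.5739) / (7.7) = -1.0741
  x3 = (10 - (1)·3.0470 - (-1.9)·0.1790) / (-3.9) = -1.8700

(1.6698, -1.0741, -1.8700)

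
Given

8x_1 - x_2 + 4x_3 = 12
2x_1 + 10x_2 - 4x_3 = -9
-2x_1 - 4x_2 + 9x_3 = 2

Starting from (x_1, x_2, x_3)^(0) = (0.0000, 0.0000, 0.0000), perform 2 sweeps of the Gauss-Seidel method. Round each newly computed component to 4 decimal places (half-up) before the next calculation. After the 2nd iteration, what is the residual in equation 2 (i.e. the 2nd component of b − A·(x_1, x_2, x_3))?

-0.0700

Iteration 1:
  x_1 = (12 - (-1)·0.0000 - (4)·0.0000) / (8) = 1.5000
  x_2 = (-9 - (2)·1.5000 - (-4)·0.0000) / (10) = -1.2000
  x_3 = (2 - (-2)·1.5000 - (-4)·-1.2000) / (9) = 0.0222
Iteration 2:
  x_1 = (12 - (-1)·-1.2000 - (4)·0.0222) / (8) = 1.3389
  x_2 = (-9 - (2)·1.3389 - (-4)·0.0222) / (10) = -1.1589
  x_3 = (2 - (-2)·1.3389 - (-4)·-1.1589) / (9) = 0.0047
Residual b − A·x = (0.1111, -0.0700, -0.0001)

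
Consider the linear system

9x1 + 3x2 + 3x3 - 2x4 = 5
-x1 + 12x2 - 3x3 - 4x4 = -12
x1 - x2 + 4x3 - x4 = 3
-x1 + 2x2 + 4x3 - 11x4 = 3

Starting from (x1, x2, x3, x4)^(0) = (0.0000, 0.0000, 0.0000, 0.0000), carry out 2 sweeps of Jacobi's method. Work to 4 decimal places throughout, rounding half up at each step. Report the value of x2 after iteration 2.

Iteration 1:
  x1 = (5 - (3)·0.0000 - (3)·0.0000 - (-2)·0.0000) / (9) = 0.5556
  x2 = (-12 - (-1)·0.0000 - (-3)·0.0000 - (-4)·0.0000) / (12) = -1.0000
  x3 = (3 - (1)·0.0000 - (-1)·0.0000 - (-1)·0.0000) / (4) = 0.7500
  x4 = (3 - (-1)·0.0000 - (2)·0.0000 - (4)·0.0000) / (-11) = -0.2727
Iteration 2:
  x1 = (5 - (3)·-1.0000 - (3)·0.7500 - (-2)·-0.2727) / (9) = 0.5783
  x2 = (-12 - (-1)·0.5556 - (-3)·0.7500 - (-4)·-0.2727) / (12) = -0.8571
  x3 = (3 - (1)·0.5556 - (-1)·-1.0000 - (-1)·-0.2727) / (4) = 0.2929
  x4 = (3 - (-1)·0.5556 - (2)·-1.0000 - (4)·0.7500) / (-11) = -0.2323

-0.8571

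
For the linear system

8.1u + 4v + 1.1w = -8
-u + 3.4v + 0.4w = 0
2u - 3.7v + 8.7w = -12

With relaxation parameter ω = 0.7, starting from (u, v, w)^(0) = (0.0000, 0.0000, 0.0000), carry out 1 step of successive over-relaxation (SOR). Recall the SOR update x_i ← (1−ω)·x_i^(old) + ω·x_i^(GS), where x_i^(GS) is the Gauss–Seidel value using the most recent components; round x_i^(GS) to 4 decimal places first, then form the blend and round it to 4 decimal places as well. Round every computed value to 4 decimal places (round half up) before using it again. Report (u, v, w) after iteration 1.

(-0.6914, -0.1424, -0.8966)

Iteration 1:
  u: GS value = (-8 - (4)·0.0000 - (1.1)·0.0000) / (8.1) = -0.9877;  u ← (1−ω)·0.0000 + ω·-0.9877 = -0.6914
  v: GS value = (0 - (-1)·-0.6914 - (0.4)·0.0000) / (3.4) = -0.2034;  v ← (1−ω)·0.0000 + ω·-0.2034 = -0.1424
  w: GS value = (-12 - (2)·-0.6914 - (-3.7)·-0.1424) / (8.7) = -1.2809;  w ← (1−ω)·0.0000 + ω·-1.2809 = -0.8966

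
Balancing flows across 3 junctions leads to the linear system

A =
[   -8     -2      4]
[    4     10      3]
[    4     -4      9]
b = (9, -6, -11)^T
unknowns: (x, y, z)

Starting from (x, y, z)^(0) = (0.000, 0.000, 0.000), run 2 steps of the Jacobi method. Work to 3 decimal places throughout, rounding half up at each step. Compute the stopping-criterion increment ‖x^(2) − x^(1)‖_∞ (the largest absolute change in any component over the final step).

Iteration 1:
  x = (9 - (-2)·0.000 - (4)·0.000) / (-8) = -1.125
  y = (-6 - (4)·0.000 - (3)·0.000) / (10) = -0.600
  z = (-11 - (4)·0.000 - (-4)·0.000) / (9) = -1.222
Iteration 2:
  x = (9 - (-2)·-0.600 - (4)·-1.222) / (-8) = -1.586
  y = (-6 - (4)·-1.125 - (3)·-1.222) / (10) = 0.217
  z = (-11 - (4)·-1.125 - (-4)·-0.600) / (9) = -0.989
Change: (-0.461, 0.817, 0.233) → max |·| = 0.817

0.817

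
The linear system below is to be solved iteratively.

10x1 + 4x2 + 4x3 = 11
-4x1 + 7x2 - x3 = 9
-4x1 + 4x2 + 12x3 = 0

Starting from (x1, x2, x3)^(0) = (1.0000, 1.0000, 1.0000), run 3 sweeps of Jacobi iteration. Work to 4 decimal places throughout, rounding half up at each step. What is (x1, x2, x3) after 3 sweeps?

Iteration 1:
  x1 = (11 - (4)·1.0000 - (4)·1.0000) / (10) = 0.3000
  x2 = (9 - (-4)·1.0000 - (-1)·1.0000) / (7) = 2.0000
  x3 = (0 - (-4)·1.0000 - (4)·1.0000) / (12) = 0.0000
Iteration 2:
  x1 = (11 - (4)·2.0000 - (4)·0.0000) / (10) = 0.3000
  x2 = (9 - (-4)·0.3000 - (-1)·0.0000) / (7) = 1.4571
  x3 = (0 - (-4)·0.3000 - (4)·2.0000) / (12) = -0.5667
Iteration 3:
  x1 = (11 - (4)·1.4571 - (4)·-0.5667) / (10) = 0.7438
  x2 = (9 - (-4)·0.3000 - (-1)·-0.5667) / (7) = 1.3762
  x3 = (0 - (-4)·0.3000 - (4)·1.4571) / (12) = -0.3857

(0.7438, 1.3762, -0.3857)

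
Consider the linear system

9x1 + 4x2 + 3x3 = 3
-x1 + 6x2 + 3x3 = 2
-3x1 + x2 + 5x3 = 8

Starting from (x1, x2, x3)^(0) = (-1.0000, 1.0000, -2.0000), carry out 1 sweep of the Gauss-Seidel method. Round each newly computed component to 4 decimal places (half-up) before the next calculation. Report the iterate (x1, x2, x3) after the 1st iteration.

(0.5556, 1.4259, 1.6482)

Iteration 1:
  x1 = (3 - (4)·1.0000 - (3)·-2.0000) / (9) = 0.5556
  x2 = (2 - (-1)·0.5556 - (3)·-2.0000) / (6) = 1.4259
  x3 = (8 - (-3)·0.5556 - (1)·1.4259) / (5) = 1.6482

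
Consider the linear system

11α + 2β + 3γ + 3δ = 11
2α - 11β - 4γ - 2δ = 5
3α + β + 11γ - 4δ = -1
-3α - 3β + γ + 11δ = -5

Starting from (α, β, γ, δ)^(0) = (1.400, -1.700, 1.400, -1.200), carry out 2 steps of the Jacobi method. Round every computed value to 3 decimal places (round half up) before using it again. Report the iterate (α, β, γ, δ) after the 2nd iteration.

(1.476, 0.169, -0.630, -0.178)

Iteration 1:
  α = (11 - (2)·-1.700 - (3)·1.400 - (3)·-1.200) / (11) = 1.255
  β = (5 - (2)·1.400 - (-4)·1.400 - (-2)·-1.200) / (-11) = -0.491
  γ = (-1 - (3)·1.400 - (1)·-1.700 - (-4)·-1.200) / (11) = -0.755
  δ = (-5 - (-3)·1.400 - (-3)·-1.700 - (1)·1.400) / (11) = -0.664
Iteration 2:
  α = (11 - (2)·-0.491 - (3)·-0.755 - (3)·-0.664) / (11) = 1.476
  β = (5 - (2)·1.255 - (-4)·-0.755 - (-2)·-0.664) / (-11) = 0.169
  γ = (-1 - (3)·1.255 - (1)·-0.491 - (-4)·-0.664) / (11) = -0.630
  δ = (-5 - (-3)·1.255 - (-3)·-0.491 - (1)·-0.755) / (11) = -0.178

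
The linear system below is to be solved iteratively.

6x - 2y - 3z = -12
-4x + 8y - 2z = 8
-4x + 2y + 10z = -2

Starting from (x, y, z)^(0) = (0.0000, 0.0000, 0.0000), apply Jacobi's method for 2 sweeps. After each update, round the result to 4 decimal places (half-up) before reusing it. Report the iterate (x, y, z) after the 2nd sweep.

(-1.7667, -0.0500, -1.2000)

Iteration 1:
  x = (-12 - (-2)·0.0000 - (-3)·0.0000) / (6) = -2.0000
  y = (8 - (-4)·0.0000 - (-2)·0.0000) / (8) = 1.0000
  z = (-2 - (-4)·0.0000 - (2)·0.0000) / (10) = -0.2000
Iteration 2:
  x = (-12 - (-2)·1.0000 - (-3)·-0.2000) / (6) = -1.7667
  y = (8 - (-4)·-2.0000 - (-2)·-0.2000) / (8) = -0.0500
  z = (-2 - (-4)·-2.0000 - (2)·1.0000) / (10) = -1.2000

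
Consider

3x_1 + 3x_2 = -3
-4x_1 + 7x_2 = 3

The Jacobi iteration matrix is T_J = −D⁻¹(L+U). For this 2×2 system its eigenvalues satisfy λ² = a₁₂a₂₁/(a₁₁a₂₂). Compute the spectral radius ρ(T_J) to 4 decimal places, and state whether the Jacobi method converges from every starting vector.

a₁₂a₂₁/(a₁₁a₂₂) = (3)·(-4) / ((3)·(7)) = -0.571429
ρ = √|-0.571429| = √0.571429 = 0.7559
ρ < 1, so Jacobi converges

0.7559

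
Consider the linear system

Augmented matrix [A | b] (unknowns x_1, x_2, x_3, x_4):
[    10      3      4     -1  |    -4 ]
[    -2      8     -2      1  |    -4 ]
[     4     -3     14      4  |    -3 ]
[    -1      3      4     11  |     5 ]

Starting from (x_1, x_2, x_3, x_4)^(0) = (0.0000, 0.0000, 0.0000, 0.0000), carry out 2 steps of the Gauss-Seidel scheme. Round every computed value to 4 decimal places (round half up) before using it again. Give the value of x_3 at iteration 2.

-0.5270

Iteration 1:
  x_1 = (-4 - (3)·0.0000 - (4)·0.0000 - (-1)·0.0000) / (10) = -0.4000
  x_2 = (-4 - (-2)·-0.4000 - (-2)·0.0000 - (1)·0.0000) / (8) = -0.6000
  x_3 = (-3 - (4)·-0.4000 - (-3)·-0.6000 - (4)·0.0000) / (14) = -0.2286
  x_4 = (5 - (-1)·-0.4000 - (3)·-0.6000 - (4)·-0.2286) / (11) = 0.6649
Iteration 2:
  x_1 = (-4 - (3)·-0.6000 - (4)·-0.2286 - (-1)·0.6649) / (10) = -0.0621
  x_2 = (-4 - (-2)·-0.0621 - (-2)·-0.2286 - (1)·0.6649) / (8) = -0.6558
  x_3 = (-3 - (4)·-0.0621 - (-3)·-0.6558 - (4)·0.6649) / (14) = -0.5270
  x_4 = (5 - (-1)·-0.0621 - (3)·-0.6558 - (4)·-0.5270) / (11) = 0.8194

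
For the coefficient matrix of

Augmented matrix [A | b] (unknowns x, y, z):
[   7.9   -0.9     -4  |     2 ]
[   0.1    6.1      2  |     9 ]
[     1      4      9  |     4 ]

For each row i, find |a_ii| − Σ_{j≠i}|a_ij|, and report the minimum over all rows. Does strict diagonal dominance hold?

3

row 1: |7.9| − (0.9+4) = 3
row 2: |6.1| − (0.1+2) = 4
row 3: |9| − (1+4) = 4
minimum over rows = 3 → strictly diagonally dominant (convergence guaranteed)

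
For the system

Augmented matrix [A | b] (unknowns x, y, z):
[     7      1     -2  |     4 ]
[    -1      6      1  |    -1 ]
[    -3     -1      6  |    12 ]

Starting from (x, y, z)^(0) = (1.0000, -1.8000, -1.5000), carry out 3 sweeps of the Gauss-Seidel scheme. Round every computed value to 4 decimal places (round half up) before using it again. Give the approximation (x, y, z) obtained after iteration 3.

(1.3446, -0.3653, 2.6114)

Iteration 1:
  x = (4 - (1)·-1.8000 - (-2)·-1.5000) / (7) = 0.4000
  y = (-1 - (-1)·0.4000 - (1)·-1.5000) / (6) = 0.1500
  z = (12 - (-3)·0.4000 - (-1)·0.1500) / (6) = 2.2250
Iteration 2:
  x = (4 - (1)·0.1500 - (-2)·2.2250) / (7) = 1.1857
  y = (-1 - (-1)·1.1857 - (1)·2.2250) / (6) = -0.3399
  z = (12 - (-3)·1.1857 - (-1)·-0.3399) / (6) = 2.5362
Iteration 3:
  x = (4 - (1)·-0.3399 - (-2)·2.5362) / (7) = 1.3446
  y = (-1 - (-1)·1.3446 - (1)·2.5362) / (6) = -0.3653
  z = (12 - (-3)·1.3446 - (-1)·-0.3653) / (6) = 2.6114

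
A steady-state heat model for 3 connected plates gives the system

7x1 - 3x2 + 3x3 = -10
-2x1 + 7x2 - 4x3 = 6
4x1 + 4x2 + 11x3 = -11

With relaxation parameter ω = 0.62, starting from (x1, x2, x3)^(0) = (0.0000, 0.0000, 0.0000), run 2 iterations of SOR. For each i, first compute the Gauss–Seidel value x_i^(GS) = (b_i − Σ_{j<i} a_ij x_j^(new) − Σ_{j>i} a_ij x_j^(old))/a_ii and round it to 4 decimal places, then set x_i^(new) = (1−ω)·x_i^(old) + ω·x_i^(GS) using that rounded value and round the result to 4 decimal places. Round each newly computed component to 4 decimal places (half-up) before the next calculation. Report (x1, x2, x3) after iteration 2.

(-0.9887, 0.3198, -0.6610)

Iteration 1:
  x1: GS value = (-10 - (-3)·0.0000 - (3)·0.0000) / (7) = -1.4286;  x1 ← (1−ω)·0.0000 + ω·-1.4286 = -0.8857
  x2: GS value = (6 - (-2)·-0.8857 - (-4)·0.0000) / (7) = 0.6041;  x2 ← (1−ω)·0.0000 + ω·0.6041 = 0.3745
  x3: GS value = (-11 - (4)·-0.8857 - (4)·0.3745) / (11) = -0.8141;  x3 ← (1−ω)·0.0000 + ω·-0.8141 = -0.5047
Iteration 2:
  x1: GS value = (-10 - (-3)·0.3745 - (3)·-0.5047) / (7) = -1.0518;  x1 ← (1−ω)·-0.8857 + ω·-1.0518 = -0.9887
  x2: GS value = (6 - (-2)·-0.9887 - (-4)·-0.5047) / (7) = 0.2863;  x2 ← (1−ω)·0.3745 + ω·0.2863 = 0.3198
  x3: GS value = (-11 - (4)·-0.9887 - (4)·0.3198) / (11) = -0.7568;  x3 ← (1−ω)·-0.5047 + ω·-0.7568 = -0.6610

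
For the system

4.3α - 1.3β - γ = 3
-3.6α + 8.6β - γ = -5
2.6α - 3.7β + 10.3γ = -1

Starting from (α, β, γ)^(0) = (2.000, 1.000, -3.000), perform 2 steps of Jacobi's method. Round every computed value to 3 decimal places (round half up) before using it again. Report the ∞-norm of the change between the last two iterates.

0.390

Iteration 1:
  α = (3 - (-1.3)·1.000 - (-1)·-3.000) / (4.3) = 0.302
  β = (-5 - (-3.6)·2.000 - (-1)·-3.000) / (8.6) = -0.093
  γ = (-1 - (2.6)·2.000 - (-3.7)·1.000) / (10.3) = -0.243
Iteration 2:
  α = (3 - (-1.3)·-0.093 - (-1)·-0.243) / (4.3) = 0.613
  β = (-5 - (-3.6)·0.302 - (-1)·-0.243) / (8.6) = -0.483
  γ = (-1 - (2.6)·0.302 - (-3.7)·-0.093) / (10.3) = -0.207
Change: (0.311, -0.390, 0.036) → max |·| = 0.390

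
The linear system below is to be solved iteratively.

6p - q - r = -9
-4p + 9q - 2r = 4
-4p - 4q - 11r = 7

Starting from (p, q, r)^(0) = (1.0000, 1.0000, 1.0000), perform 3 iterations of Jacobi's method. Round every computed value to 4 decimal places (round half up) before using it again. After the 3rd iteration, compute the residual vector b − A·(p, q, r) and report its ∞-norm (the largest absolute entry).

0.8612

Iteration 1:
  p = (-9 - (-1)·1.0000 - (-1)·1.0000) / (6) = -1.1667
  q = (4 - (-4)·1.0000 - (-2)·1.0000) / (9) = 1.1111
  r = (7 - (-4)·1.0000 - (-4)·1.0000) / (-11) = -1.3636
Iteration 2:
  p = (-9 - (-1)·1.1111 - (-1)·-1.3636) / (6) = -1.5421
  q = (4 - (-4)·-1.1667 - (-2)·-1.3636) / (9) = -0.3771
  r = (7 - (-4)·-1.1667 - (-4)·1.1111) / (-11) = -0.6161
Iteration 3:
  p = (-9 - (-1)·-0.3771 - (-1)·-0.6161) / (6) = -1.6655
  q = (4 - (-4)·-1.5421 - (-2)·-0.6161) / (9) = -0.3778
  r = (7 - (-4)·-1.5421 - (-4)·-0.3771) / (-11) = 0.0615
Residual b − A·x = (0.6767, 0.8612, -0.4967); ∞-norm = 0.8612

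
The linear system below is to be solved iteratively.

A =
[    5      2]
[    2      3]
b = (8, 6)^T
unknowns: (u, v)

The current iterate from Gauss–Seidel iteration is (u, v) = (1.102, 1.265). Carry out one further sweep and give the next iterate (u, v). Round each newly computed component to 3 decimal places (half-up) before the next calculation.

One sweep:
  u = (8 - (2)·1.265) / (5) = 1.094
  v = (6 - (2)·1.094) / (3) = 1.271

(1.094, 1.271)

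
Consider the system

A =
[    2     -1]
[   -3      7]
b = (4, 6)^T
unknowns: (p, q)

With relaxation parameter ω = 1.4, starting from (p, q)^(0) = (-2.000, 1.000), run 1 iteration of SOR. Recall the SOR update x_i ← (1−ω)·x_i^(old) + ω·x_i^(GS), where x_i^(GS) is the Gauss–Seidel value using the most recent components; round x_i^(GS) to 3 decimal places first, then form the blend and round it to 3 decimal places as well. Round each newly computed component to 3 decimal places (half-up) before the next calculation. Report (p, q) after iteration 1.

Iteration 1:
  p: GS value = (4 - (-1)·1.000) / (2) = 2.500;  p ← (1−ω)·-2.000 + ω·2.500 = 4.300
  q: GS value = (6 - (-3)·4.300) / (7) = 2.700;  q ← (1−ω)·1.000 + ω·2.700 = 3.380

(4.300, 3.380)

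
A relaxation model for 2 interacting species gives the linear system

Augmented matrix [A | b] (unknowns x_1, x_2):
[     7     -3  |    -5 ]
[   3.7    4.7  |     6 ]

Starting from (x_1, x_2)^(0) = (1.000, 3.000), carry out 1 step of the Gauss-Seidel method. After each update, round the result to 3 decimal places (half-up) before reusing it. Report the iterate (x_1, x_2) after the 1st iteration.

Iteration 1:
  x_1 = (-5 - (-3)·3.000) / (7) = 0.571
  x_2 = (6 - (3.7)·0.571) / (4.7) = 0.827

(0.571, 0.827)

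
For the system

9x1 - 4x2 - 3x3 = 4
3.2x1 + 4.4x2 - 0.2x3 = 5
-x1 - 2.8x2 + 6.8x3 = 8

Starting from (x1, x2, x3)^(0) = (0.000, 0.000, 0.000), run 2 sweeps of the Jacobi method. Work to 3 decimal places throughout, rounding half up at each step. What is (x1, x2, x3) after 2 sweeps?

Iteration 1:
  x1 = (4 - (-4)·0.000 - (-3)·0.000) / (9) = 0.444
  x2 = (5 - (3.2)·0.000 - (-0.2)·0.000) / (4.4) = 1.136
  x3 = (8 - (-1)·0.000 - (-2.8)·0.000) / (6.8) = 1.176
Iteration 2:
  x1 = (4 - (-4)·1.136 - (-3)·1.176) / (9) = 1.341
  x2 = (5 - (3.2)·0.444 - (-0.2)·1.176) / (4.4) = 0.867
  x3 = (8 - (-1)·0.444 - (-2.8)·1.136) / (6.8) = 1.710

(1.341, 0.867, 1.710)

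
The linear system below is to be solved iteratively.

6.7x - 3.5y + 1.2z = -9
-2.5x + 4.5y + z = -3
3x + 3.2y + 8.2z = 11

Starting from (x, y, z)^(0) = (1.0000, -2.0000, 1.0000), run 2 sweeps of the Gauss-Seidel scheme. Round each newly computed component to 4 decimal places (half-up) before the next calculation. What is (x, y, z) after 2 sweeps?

Iteration 1:
  x = (-9 - (-3.5)·-2.0000 - (1.2)·1.0000) / (6.7) = -2.5672
  y = (-3 - (-2.5)·-2.5672 - (1)·1.0000) / (4.5) = -2.3151
  z = (11 - (3)·-2.5672 - (3.2)·-2.3151) / (8.2) = 3.1841
Iteration 2:
  x = (-9 - (-3.5)·-2.3151 - (1.2)·3.1841) / (6.7) = -3.1230
  y = (-3 - (-2.5)·-3.1230 - (1)·3.1841) / (4.5) = -3.1092
  z = (11 - (3)·-3.1230 - (3.2)·-3.1092) / (8.2) = 3.6974

(-3.1230, -3.1092, 3.6974)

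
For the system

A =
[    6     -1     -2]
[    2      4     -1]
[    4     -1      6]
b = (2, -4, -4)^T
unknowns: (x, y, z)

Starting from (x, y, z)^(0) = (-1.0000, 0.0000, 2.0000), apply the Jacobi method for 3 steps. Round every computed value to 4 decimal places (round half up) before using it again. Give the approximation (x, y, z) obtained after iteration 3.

Iteration 1:
  x = (2 - (-1)·0.0000 - (-2)·2.0000) / (6) = 1.0000
  y = (-4 - (2)·-1.0000 - (-1)·2.0000) / (4) = 0.0000
  z = (-4 - (4)·-1.0000 - (-1)·0.0000) / (6) = 0.0000
Iteration 2:
  x = (2 - (-1)·0.0000 - (-2)·0.0000) / (6) = 0.3333
  y = (-4 - (2)·1.0000 - (-1)·0.0000) / (4) = -1.5000
  z = (-4 - (4)·1.0000 - (-1)·0.0000) / (6) = -1.3333
Iteration 3:
  x = (2 - (-1)·-1.5000 - (-2)·-1.3333) / (6) = -0.3611
  y = (-4 - (2)·0.3333 - (-1)·-1.3333) / (4) = -1.5000
  z = (-4 - (4)·0.3333 - (-1)·-1.5000) / (6) = -1.1389

(-0.3611, -1.5000, -1.1389)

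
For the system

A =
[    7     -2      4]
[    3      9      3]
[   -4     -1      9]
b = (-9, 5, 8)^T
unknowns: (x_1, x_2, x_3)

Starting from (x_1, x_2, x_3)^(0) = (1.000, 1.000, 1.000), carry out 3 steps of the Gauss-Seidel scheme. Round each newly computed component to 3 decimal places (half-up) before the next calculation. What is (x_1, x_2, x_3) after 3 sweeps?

(-1.287, 0.838, 0.410)

Iteration 1:
  x_1 = (-9 - (-2)·1.000 - (4)·1.000) / (7) = -1.571
  x_2 = (5 - (3)·-1.571 - (3)·1.000) / (9) = 0.746
  x_3 = (8 - (-4)·-1.571 - (-1)·0.746) / (9) = 0.274
Iteration 2:
  x_1 = (-9 - (-2)·0.746 - (4)·0.274) / (7) = -1.229
  x_2 = (5 - (3)·-1.229 - (3)·0.274) / (9) = 0.874
  x_3 = (8 - (-4)·-1.229 - (-1)·0.874) / (9) = 0.440
Iteration 3:
  x_1 = (-9 - (-2)·0.874 - (4)·0.440) / (7) = -1.287
  x_2 = (5 - (3)·-1.287 - (3)·0.440) / (9) = 0.838
  x_3 = (8 - (-4)·-1.287 - (-1)·0.838) / (9) = 0.410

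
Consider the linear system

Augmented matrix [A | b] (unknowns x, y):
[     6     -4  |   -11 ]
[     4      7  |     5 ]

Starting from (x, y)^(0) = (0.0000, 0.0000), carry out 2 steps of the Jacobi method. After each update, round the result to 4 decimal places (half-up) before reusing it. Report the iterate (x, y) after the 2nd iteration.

(-1.3571, 1.7619)

Iteration 1:
  x = (-11 - (-4)·0.0000) / (6) = -1.8333
  y = (5 - (4)·0.0000) / (7) = 0.7143
Iteration 2:
  x = (-11 - (-4)·0.7143) / (6) = -1.3571
  y = (5 - (4)·-1.8333) / (7) = 1.7619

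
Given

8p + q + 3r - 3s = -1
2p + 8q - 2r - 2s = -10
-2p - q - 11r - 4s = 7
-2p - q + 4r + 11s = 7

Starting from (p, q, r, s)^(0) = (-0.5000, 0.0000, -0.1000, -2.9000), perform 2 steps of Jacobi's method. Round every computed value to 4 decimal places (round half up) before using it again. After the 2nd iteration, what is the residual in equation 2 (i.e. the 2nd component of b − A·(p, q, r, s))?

Iteration 1:
  p = (-1 - (1)·0.0000 - (3)·-0.1000 - (-3)·-2.9000) / (8) = -1.1750
  q = (-10 - (2)·-0.5000 - (-2)·-0.1000 - (-2)·-2.9000) / (8) = -1.8750
  r = (7 - (-2)·-0.5000 - (-1)·0.0000 - (-4)·-2.9000) / (-11) = 0.5091
  s = (7 - (-2)·-0.5000 - (-1)·0.0000 - (4)·-0.1000) / (11) = 0.5818
Iteration 2:
  p = (-1 - (1)·-1.8750 - (3)·0.5091 - (-3)·0.5818) / (8) = 0.1366
  q = (-10 - (2)·-1.1750 - (-2)·0.5091 - (-2)·0.5818) / (8) = -0.6835
  r = (7 - (-2)·-1.1750 - (-1)·-1.8750 - (-4)·0.5818) / (-11) = -0.4638
  s = (7 - (-2)·-1.1750 - (-1)·-1.8750 - (4)·0.5091) / (11) = 0.0671
Residual b − A·x = (0.1834, -5.5986, 1.7563, 7.7068)

-5.5986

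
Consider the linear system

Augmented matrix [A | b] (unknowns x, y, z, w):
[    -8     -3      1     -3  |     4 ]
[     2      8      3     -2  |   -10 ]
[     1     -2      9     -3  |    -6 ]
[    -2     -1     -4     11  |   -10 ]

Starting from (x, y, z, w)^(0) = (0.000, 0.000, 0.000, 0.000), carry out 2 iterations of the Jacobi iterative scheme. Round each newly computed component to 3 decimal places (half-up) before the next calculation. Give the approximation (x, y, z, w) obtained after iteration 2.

Iteration 1:
  x = (4 - (-3)·0.000 - (1)·0.000 - (-3)·0.000) / (-8) = -0.500
  y = (-10 - (2)·0.000 - (3)·0.000 - (-2)·0.000) / (8) = -1.250
  z = (-6 - (1)·0.000 - (-2)·0.000 - (-3)·0.000) / (9) = -0.667
  w = (-10 - (-2)·0.000 - (-1)·0.000 - (-4)·0.000) / (11) = -0.909
Iteration 2:
  x = (4 - (-3)·-1.250 - (1)·-0.667 - (-3)·-0.909) / (-8) = 0.226
  y = (-10 - (2)·-0.500 - (3)·-0.667 - (-2)·-0.909) / (8) = -1.102
  z = (-6 - (1)·-0.500 - (-2)·-1.250 - (-3)·-0.909) / (9) = -1.192
  w = (-10 - (-2)·-0.500 - (-1)·-1.250 - (-4)·-0.667) / (11) = -1.356

(0.226, -1.102, -1.192, -1.356)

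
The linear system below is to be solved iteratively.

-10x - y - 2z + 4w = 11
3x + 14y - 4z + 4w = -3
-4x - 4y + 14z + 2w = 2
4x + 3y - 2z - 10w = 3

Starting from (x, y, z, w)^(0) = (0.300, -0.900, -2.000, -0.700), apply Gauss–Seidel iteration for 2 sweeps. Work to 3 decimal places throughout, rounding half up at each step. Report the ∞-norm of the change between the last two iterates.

Iteration 1:
  x = (11 - (-1)·-0.900 - (-2)·-2.000 - (4)·-0.700) / (-10) = -0.890
  y = (-3 - (3)·-0.890 - (-4)·-2.000 - (4)·-0.700) / (14) = -0.395
  z = (2 - (-4)·-0.890 - (-4)·-0.395 - (2)·-0.700) / (14) = -0.124
  w = (3 - (4)·-0.890 - (3)·-0.395 - (-2)·-0.124) / (-10) = -0.750
Iteration 2:
  x = (11 - (-1)·-0.395 - (-2)·-0.124 - (4)·-0.750) / (-10) = -1.336
  y = (-3 - (3)·-1.336 - (-4)·-0.124 - (4)·-0.750) / (14) = 0.251
  z = (2 - (-4)·-1.336 - (-4)·0.251 - (2)·-0.750) / (14) = -0.060
  w = (3 - (4)·-1.336 - (3)·0.251 - (-2)·-0.060) / (-10) = -0.747
Change: (-0.446, 0.646, 0.064, 0.003) → max |·| = 0.646

0.646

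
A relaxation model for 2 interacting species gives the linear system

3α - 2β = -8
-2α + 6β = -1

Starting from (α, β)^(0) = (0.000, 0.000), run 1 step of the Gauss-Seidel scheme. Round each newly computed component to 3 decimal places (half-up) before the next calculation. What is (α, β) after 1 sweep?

(-2.667, -1.056)

Iteration 1:
  α = (-8 - (-2)·0.000) / (3) = -2.667
  β = (-1 - (-2)·-2.667) / (6) = -1.056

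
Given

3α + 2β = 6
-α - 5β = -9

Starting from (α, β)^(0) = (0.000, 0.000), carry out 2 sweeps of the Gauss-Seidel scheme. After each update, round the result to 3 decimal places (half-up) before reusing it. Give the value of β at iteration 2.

1.587

Iteration 1:
  α = (6 - (2)·0.000) / (3) = 2.000
  β = (-9 - (-1)·2.000) / (-5) = 1.400
Iteration 2:
  α = (6 - (2)·1.400) / (3) = 1.067
  β = (-9 - (-1)·1.067) / (-5) = 1.587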